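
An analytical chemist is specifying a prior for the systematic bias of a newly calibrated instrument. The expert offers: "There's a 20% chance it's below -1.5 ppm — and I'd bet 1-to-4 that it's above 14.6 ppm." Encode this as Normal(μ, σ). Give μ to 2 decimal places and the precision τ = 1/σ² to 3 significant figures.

For Normal(μ,σ), the p-quantile is μ + z_p·σ. Here z_{0.2} = -0.8416, z_{0.8} = 0.8416.
So -1.5 = μ − 0.8416σ and 14.6 = μ + 0.8416σ.
Subtracting: σ = (14.6 − -1.5)/(0.8416 − (-0.8416)) = 9.56.
Then μ = -1.5 − (-0.8416)·9.56 = 6.55.
Precision τ = 1/σ² = 1/9.565² = 0.0109.

μ = 6.55, τ = 0.0109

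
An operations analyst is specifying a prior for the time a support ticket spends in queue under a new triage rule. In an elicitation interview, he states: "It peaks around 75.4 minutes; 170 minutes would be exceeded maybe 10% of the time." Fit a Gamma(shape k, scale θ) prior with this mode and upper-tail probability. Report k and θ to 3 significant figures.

Gamma(k,θ) with k>1 has mode (k−1)θ, so θ = 75.4/(k−1).
Need P(X < 170) = 0.9 with θ tied to k this way. Start at k = 2, θ = 75.4: P(X<170) ≈ 0.659.
Too low — raise k to concentrate. Iterating converges to k ≈ 3.91.
Then θ = 75.4/(3.91−1) ≈ 25.9.

k ≈ 3.91, θ ≈ 25.9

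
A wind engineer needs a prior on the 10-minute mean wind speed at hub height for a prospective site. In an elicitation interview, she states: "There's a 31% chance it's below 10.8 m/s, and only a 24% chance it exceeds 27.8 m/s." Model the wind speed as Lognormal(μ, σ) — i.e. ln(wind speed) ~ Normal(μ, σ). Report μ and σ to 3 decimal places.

μ ≈ 2.770, σ ≈ 0.786

If T ~ Lognormal(μ,σ) then ln T ~ Normal(μ,σ), so the p-quantile of ln T is μ + z_p·σ.
ln(10.8) = 2.38 and ln(27.8) = 3.325; z_{0.31} = -0.4959, z_{0.76} = 0.7063.
σ = (3.325 − 2.38)/(0.7063 − (-0.4959)) = 0.786.
μ = 2.38 − (-0.4959)·0.786 = 2.770.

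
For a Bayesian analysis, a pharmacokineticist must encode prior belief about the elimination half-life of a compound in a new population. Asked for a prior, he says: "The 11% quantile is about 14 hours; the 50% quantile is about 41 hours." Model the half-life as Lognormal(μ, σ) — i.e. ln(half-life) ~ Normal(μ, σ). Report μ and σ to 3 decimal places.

μ ≈ 3.714, σ ≈ 0.876

If T ~ Lognormal(μ,σ) then ln T ~ Normal(μ,σ), so the p-quantile of ln T is μ + z_p·σ.
ln(14) = 2.639 and ln(41) = 3.714; z_{0.11} = -1.227, z_{0.5} = 0.
σ = (3.714 − 2.639)/(0 − (-1.227)) = 0.876.
μ = 2.639 − (-1.227)·0.876 = 3.714.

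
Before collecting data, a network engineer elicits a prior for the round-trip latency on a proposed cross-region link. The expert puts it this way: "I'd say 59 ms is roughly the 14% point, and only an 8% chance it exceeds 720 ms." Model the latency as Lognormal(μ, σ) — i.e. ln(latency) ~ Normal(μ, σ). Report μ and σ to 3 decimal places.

If T ~ Lognormal(μ,σ) then ln T ~ Normal(μ,σ), so the p-quantile of ln T is μ + z_p·σ.
ln(59) = 4.078 and ln(720) = 6.579; z_{0.14} = -1.08, z_{0.92} = 1.405.
σ = (6.579 − 4.078)/(1.405 − (-1.08)) = 1.007.
μ = 4.078 − (-1.08)·1.007 = 5.165.

μ ≈ 5.165, σ ≈ 1.007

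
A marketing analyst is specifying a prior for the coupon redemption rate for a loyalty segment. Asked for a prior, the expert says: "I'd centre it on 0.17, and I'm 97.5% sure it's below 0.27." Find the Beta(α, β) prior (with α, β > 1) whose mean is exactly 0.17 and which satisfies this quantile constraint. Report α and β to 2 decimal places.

With mean 0.17 fixed, write α = 0.17s, β = 0.83s where s = α+β.
Need P(θ < 0.27) = 0.975 under Beta(0.17s, 0.83s). Normal approximation: (q−m)/√(m(1−m)/s) ≈ z_{0.975} = 1.96, so s ≈ 0.17·0.83·(1.96)²/(0.27−0.17)² = 54.2.
At s = 54.2: P(θ<0.27) ≈ 0.965. Adjusting to match 0.975 gives s ≈ 64.45.
So α = 0.17·64.45 ≈ 10.96, β = 0.83·64.45 ≈ 53.49.

α ≈ 10.96, β ≈ 53.49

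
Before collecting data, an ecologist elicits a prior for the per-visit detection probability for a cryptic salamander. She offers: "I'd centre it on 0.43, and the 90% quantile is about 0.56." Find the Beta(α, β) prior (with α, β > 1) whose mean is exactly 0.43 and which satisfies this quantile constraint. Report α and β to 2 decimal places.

With mean 0.43 fixed, write α = 0.43s, β = 0.57s where s = α+β.
Need P(θ < 0.56) = 0.9 under Beta(0.43s, 0.57s). Normal approximation: (q−m)/√(m(1−m)/s) ≈ z_{0.9} = 1.28, so s ≈ 0.43·0.57·(1.28)²/(0.56−0.43)² = 23.8.
At s = 23.8: P(θ<0.56) ≈ 0.899. Adjusting to match 0.9 gives s ≈ 23.95.
So α = 0.43·23.95 ≈ 10.30, β = 0.57·23.95 ≈ 13.65.

α ≈ 10.30, β ≈ 13.65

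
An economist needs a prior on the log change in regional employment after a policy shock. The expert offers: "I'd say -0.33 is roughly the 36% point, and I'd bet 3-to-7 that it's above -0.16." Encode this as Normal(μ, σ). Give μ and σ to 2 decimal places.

The p-quantile of Normal(μ,σ) is μ + z_p·σ, with z_{0.36} = -0.3585 and z_{0.7} = 0.5244.
Eliminate σ: μ = (z₂·x₁ − z₁·x₂)/(z₂ − z₁) = (0.5244·-0.33 − (-0.3585)·-0.16)/0.8829 = -0.26.
Then σ = (x₂ − x₁)/(z₂ − z₁) = (-0.16 − -0.33)/0.8829 = 0.19.

μ = -0.26, σ = 0.19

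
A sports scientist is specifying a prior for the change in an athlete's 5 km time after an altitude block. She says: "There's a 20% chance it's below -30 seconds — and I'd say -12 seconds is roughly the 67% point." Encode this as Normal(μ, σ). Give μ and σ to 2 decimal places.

μ = -18.18, σ = 14.05

For Normal(μ,σ), the p-quantile is μ + z_p·σ. Here z_{0.2} = -0.8416, z_{0.67} = 0.4399.
So -30 = μ − 0.8416σ and -12 = μ + 0.4399σ.
Subtracting: σ = (-12 − -30)/(0.4399 − (-0.8416)) = 14.05.
Then μ = -30 − (-0.8416)·14.05 = -18.18.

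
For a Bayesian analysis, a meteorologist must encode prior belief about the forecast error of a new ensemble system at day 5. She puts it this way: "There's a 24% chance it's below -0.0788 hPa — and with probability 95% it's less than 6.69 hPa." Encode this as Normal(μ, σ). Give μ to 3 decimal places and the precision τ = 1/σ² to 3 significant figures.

For Normal(μ,σ), the p-quantile is μ + z_p·σ. Here z_{0.24} = -0.7063, z_{0.95} = 1.645.
So -0.0788 = μ − 0.7063σ and 6.69 = μ + 1.645σ.
Subtracting: σ = (6.69 − -0.0788)/(1.645 − (-0.7063)) = 2.879.
Then μ = -0.0788 − (-0.7063)·2.879 = 1.955.
Precision τ = 1/σ² = 1/2.879² = 0.121.

μ = 1.955, τ = 0.121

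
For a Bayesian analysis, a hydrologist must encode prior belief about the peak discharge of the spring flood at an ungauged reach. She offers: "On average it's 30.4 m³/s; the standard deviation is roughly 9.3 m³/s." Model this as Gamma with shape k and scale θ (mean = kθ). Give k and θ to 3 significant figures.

k ≈ 10.7, θ ≈ 2.85

For Gamma(k, scale θ): mean = kθ, variance = kθ², so CV = 1/√k.
CV = SD/mean = 9.3/30.4 = 0.3059, hence k = 1/CV² = 10.7.
Then θ = mean/k = 30.4/10.7 = 2.85.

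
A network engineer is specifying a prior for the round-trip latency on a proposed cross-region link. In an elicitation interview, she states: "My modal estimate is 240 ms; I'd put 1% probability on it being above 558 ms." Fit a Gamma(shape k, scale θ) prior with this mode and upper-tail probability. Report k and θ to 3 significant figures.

k ≈ 7.7, θ ≈ 35.8

Gamma(k,θ) with k>1 has mode (k−1)θ, so θ = 240/(k−1).
Need P(X < 558) = 0.99 with θ tied to k this way. Start at k = 2, θ = 240: P(X<558) ≈ 0.675.
Too low — raise k to concentrate. Iterating converges to k ≈ 7.7.
Then θ = 240/(7.7−1) ≈ 35.8.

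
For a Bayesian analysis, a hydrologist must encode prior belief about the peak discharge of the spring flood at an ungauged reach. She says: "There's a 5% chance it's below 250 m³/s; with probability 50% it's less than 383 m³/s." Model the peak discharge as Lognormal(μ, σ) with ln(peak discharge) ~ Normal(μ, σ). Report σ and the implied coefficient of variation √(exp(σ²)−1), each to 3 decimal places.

If T ~ Lognormal(μ,σ) then ln T ~ Normal(μ,σ), so the p-quantile of ln T is μ + z_p·σ.
ln(250) = 5.521 and ln(383) = 5.948; z_{0.05} = -1.645, z_{0.5} = 0.
σ = (5.948 − 5.521)/(0 − (-1.645)) = 0.259.
μ = 5.521 − (-1.645)·0.259 = 5.948.
CV = √(exp(σ²)−1) = √(exp(0.0673)−1) = 0.264.

σ ≈ 0.259, CV ≈ 0.264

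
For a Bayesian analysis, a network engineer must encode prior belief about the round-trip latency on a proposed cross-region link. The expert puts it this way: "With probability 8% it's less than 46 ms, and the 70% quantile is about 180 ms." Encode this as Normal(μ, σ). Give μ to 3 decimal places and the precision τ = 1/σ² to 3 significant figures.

μ = 143.581, τ = 0.000207

For Normal(μ,σ), the p-quantile is μ + z_p·σ. Here z_{0.08} = -1.405, z_{0.7} = 0.5244.
So 46 = μ − 1.405σ and 180 = μ + 0.5244σ.
Subtracting: σ = (180 − 46)/(0.5244 − (-1.405)) = 69.449.
Then μ = 46 − (-1.405)·69.449 = 143.581.
Precision τ = 1/σ² = 1/69.45² = 0.000207.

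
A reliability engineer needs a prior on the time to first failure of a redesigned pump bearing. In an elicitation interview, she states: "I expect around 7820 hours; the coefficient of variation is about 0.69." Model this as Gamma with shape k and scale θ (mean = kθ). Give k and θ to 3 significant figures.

k ≈ 2.1, θ ≈ 3720

For Gamma(k, scale θ): mean = kθ, variance = kθ², so CV = 1/√k.
CV = 0.69, hence k = 1/CV² = 2.1.
Then θ = mean/k = 7820/2.1 = 3720.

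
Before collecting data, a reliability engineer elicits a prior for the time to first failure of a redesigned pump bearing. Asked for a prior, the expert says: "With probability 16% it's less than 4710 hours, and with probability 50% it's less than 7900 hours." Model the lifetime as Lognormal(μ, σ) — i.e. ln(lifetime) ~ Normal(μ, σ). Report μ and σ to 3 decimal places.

μ ≈ 8.975, σ ≈ 0.520

If T ~ Lognormal(μ,σ) then ln T ~ Normal(μ,σ), so the p-quantile of ln T is μ + z_p·σ.
ln(4710) = 8.457 and ln(7900) = 8.975; z_{0.16} = -0.9945, z_{0.5} = 0.
σ = (8.975 − 8.457)/(0 − (-0.9945)) = 0.520.
μ = 8.457 − (-0.9945)·0.520 = 8.975.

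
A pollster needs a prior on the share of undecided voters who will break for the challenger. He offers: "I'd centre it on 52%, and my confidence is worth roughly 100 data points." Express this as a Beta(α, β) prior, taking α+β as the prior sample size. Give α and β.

α = 52, β = 48

Under the effective-sample-size interpretation, Beta(α, β) has prior mean α/(α+β) and prior sample size α+β.
So α+β = 100 and α/(α+β) = 0.52, giving α = 0.52·100 = 52 and β = 100 − 52 = 48.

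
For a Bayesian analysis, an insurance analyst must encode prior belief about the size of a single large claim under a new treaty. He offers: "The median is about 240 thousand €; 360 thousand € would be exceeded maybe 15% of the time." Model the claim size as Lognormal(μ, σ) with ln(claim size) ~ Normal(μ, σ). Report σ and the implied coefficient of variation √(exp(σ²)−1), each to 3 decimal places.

If T ~ Lognormal(μ,σ) then ln T ~ Normal(μ,σ), so the p-quantile of ln T is μ + z_p·σ.
ln(240) = 5.481 and ln(360) = 5.886; z_{0.5} = 0, z_{0.85} = 1.036.
σ = (5.886 − 5.481)/(1.036 − (0)) = 0.391.
μ = 5.481 − (0)·0.391 = 5.481.
CV = √(exp(σ²)−1) = √(exp(0.1530)−1) = 0.407.

σ ≈ 0.391, CV ≈ 0.407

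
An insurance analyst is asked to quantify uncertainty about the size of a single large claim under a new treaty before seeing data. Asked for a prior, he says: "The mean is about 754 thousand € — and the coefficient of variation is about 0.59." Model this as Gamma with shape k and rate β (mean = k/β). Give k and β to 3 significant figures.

For Gamma(k, rate β): mean = k/β, variance = k/β², so CV = 1/√k.
CV = 0.59, hence k = 1/CV² = 2.87.
Then β = k/mean = 2.87/754 = 0.00381.

k ≈ 2.87, β ≈ 0.00381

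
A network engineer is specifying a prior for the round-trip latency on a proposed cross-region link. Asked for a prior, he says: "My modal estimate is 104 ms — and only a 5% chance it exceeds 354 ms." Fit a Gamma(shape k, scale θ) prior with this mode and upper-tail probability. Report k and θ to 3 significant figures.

k ≈ 2.73, θ ≈ 60.1

Gamma(k,θ) with k>1 has mode (k−1)θ, so θ = 104/(k−1).
Need P(X < 354) = 0.95 with θ tied to k this way. Start at k = 2, θ = 104: P(X<354) ≈ 0.854.
Too low — raise k to concentrate. Iterating converges to k ≈ 2.73.
Then θ = 104/(2.73−1) ≈ 60.1.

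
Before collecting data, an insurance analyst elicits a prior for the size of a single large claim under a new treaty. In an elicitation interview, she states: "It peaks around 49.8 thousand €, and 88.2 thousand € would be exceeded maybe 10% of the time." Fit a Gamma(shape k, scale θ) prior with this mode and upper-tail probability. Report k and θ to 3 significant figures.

k ≈ 6.82, θ ≈ 8.56

Gamma(k,θ) with k>1 has mode (k−1)θ, so θ = 49.8/(k−1).
Need P(X < 88.2) = 0.9 with θ tied to k this way. Start at k = 2, θ = 49.8: P(X<88.2) ≈ 0.529.
Too low — raise k to concentrate. Iterating converges to k ≈ 6.82.
Then θ = 49.8/(6.82−1) ≈ 8.56.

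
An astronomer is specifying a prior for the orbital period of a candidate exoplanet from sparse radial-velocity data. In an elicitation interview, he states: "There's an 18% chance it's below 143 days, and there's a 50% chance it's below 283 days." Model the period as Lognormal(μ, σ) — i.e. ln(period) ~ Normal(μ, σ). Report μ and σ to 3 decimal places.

If T ~ Lognormal(μ,σ) then ln T ~ Normal(μ,σ), so the p-quantile of ln T is μ + z_p·σ.
ln(143) = 4.963 and ln(283) = 5.645; z_{0.18} = -0.9154, z_{0.5} = 0.
σ = (5.645 − 4.963)/(0 − (-0.9154)) = 0.746.
μ = 4.963 − (-0.9154)·0.746 = 5.645.

μ ≈ 5.645, σ ≈ 0.746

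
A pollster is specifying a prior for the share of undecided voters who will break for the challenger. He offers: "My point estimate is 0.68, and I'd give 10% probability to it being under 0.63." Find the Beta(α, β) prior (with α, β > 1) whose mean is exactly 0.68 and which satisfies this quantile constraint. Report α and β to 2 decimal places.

α ≈ 98.98, β ≈ 46.58

With mean 0.68 fixed, write α = 0.68s, β = 0.32s where s = α+β.
Need P(θ < 0.63) = 0.1 under Beta(0.68s, 0.32s). Normal approximation: (q−m)/√(m(1−m)/s) ≈ z_{0.1} = -1.28, so s ≈ 0.68·0.32·(-1.28)²/(0.63−0.68)² = 143.0.
At s = 143.0: P(θ<0.63) ≈ 0.102. Adjusting to match 0.1 gives s ≈ 145.56.
So α = 0.68·145.56 ≈ 98.98, β = 0.32·145.56 ≈ 46.58.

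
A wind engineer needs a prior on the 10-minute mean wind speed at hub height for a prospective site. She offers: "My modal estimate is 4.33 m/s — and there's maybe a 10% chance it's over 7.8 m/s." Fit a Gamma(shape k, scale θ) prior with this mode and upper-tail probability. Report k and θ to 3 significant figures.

Gamma(k,θ) with k>1 has mode (k−1)θ, so θ = 4.33/(k−1).
Need P(X < 7.8) = 0.9 with θ tied to k this way. Start at k = 2, θ = 4.33: P(X<7.8) ≈ 0.538.
Too low — raise k to concentrate. Iterating converges to k ≈ 6.5.
Then θ = 4.33/(6.5−1) ≈ 0.788.

k ≈ 6.5, θ ≈ 0.788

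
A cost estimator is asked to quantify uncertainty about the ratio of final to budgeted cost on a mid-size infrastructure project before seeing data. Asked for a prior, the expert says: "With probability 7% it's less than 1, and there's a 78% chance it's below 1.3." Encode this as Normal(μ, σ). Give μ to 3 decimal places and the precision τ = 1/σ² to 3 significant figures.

μ = 1.197, τ = 56.1

The p-quantile of Normal(μ,σ) is μ + z_p·σ, with z_{0.07} = -1.476 and z_{0.78} = 0.7722.
Eliminate σ: μ = (z₂·x₁ − z₁·x₂)/(z₂ − z₁) = (0.7722·1 − (-1.476)·1.3)/2.248 = 1.197.
Then σ = (x₂ − x₁)/(z₂ − z₁) = (1.3 − 1)/2.248 = 0.133.
Precision τ = 1/σ² = 1/0.1335² = 56.1.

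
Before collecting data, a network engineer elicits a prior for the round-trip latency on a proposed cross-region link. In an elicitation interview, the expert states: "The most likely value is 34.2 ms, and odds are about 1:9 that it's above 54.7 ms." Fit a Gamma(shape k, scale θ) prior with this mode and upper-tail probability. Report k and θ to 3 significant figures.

Gamma(k,θ) with k>1 has mode (k−1)θ, so θ = 34.2/(k−1).
Need P(X < 54.7) = 0.9 with θ tied to k this way. Start at k = 2, θ = 34.2: P(X<54.7) ≈ 0.475.
Too low — raise k to concentrate. Iterating converges to k ≈ 9.52.
Then θ = 34.2/(9.52−1) ≈ 4.02.

k ≈ 9.52, θ ≈ 4.02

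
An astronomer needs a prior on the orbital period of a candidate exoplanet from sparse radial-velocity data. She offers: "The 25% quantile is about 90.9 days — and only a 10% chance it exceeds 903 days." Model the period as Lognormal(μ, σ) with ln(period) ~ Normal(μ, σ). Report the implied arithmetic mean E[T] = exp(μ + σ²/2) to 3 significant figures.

If T ~ Lognormal(μ,σ) then ln T ~ Normal(μ,σ), so the p-quantile of ln T is μ + z_p·σ.
ln(90.9) = 4.51 and ln(903) = 6.806; z_{0.25} = -0.6745, z_{0.9} = 1.282.
σ = (6.806 − 4.51)/(1.282 − (-0.6745)) = 1.174.
μ = 4.51 − (-0.6745)·1.174 = 5.301.
E[T] = exp(μ + σ²/2) = exp(5.301 + 0.6889) = 400 days.

E[T] ≈ 400 days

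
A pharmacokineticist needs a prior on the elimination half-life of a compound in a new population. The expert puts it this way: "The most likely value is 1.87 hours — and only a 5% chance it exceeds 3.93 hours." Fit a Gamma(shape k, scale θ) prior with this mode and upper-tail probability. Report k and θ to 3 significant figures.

k ≈ 6.01, θ ≈ 0.374

Gamma(k,θ) with k>1 has mode (k−1)θ, so θ = 1.87/(k−1).
Need P(X < 3.93) = 0.95 with θ tied to k this way. Start at k = 2, θ = 1.87: P(X<3.93) ≈ 0.621.
Too low — raise k to concentrate. Iterating converges to k ≈ 6.01.
Then θ = 1.87/(6.01−1) ≈ 0.374.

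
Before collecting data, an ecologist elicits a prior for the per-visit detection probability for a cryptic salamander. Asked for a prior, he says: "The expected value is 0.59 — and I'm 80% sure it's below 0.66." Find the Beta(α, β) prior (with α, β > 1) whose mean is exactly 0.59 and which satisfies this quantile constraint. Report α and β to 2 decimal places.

α ≈ 20.97, β ≈ 14.57

With mean 0.59 fixed, write α = 0.59s, β = 0.41s where s = α+β.
Need P(θ < 0.66) = 0.8 under Beta(0.59s, 0.41s). Normal approximation: (q−m)/√(m(1−m)/s) ≈ z_{0.8} = 0.842, so s ≈ 0.59·0.41·(0.842)²/(0.66−0.59)² = 35.0.
At s = 35.0: P(θ<0.66) ≈ 0.798. Adjusting to match 0.8 gives s ≈ 35.54.
So α = 0.59·35.54 ≈ 20.97, β = 0.41·35.54 ≈ 14.57.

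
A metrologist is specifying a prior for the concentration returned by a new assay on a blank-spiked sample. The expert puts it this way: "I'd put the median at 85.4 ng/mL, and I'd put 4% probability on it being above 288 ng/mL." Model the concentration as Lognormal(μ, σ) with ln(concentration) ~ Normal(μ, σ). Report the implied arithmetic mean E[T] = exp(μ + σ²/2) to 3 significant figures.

If T ~ Lognormal(μ,σ) then ln T ~ Normal(μ,σ), so the p-quantile of ln T is μ + z_p·σ.
ln(85.4) = 4.447 and ln(288) = 5.663; z_{0.5} = 0, z_{0.96} = 1.751.
σ = (5.663 − 4.447)/(1.751 − (0)) = 0.694.
μ = 4.447 − (0)·0.694 = 4.447.
E[T] = exp(μ + σ²/2) = exp(4.447 + 0.2411) = 109 ng/mL.

E[T] ≈ 109 ng/mL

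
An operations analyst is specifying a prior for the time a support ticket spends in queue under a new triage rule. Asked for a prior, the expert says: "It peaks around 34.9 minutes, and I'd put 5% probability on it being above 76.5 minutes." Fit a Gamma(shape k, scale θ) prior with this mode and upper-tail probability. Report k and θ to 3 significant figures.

k ≈ 5.47, θ ≈ 7.81

Gamma(k,θ) with k>1 has mode (k−1)θ, so θ = 34.9/(k−1).
Need P(X < 76.5) = 0.95 with θ tied to k this way. Start at k = 2, θ = 34.9: P(X<76.5) ≈ 0.643.
Too low — raise k to concentrate. Iterating converges to k ≈ 5.47.
Then θ = 34.9/(5.47−1) ≈ 7.81.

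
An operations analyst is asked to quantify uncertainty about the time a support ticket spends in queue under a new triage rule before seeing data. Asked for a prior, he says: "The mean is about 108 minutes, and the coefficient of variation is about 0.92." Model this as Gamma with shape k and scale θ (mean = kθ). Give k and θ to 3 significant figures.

k ≈ 1.18, θ ≈ 91.4

For Gamma(k, scale θ): mean = kθ, variance = kθ², so CV = 1/√k.
CV = 0.92, hence k = 1/CV² = 1.18.
Then θ = mean/k = 108/1.18 = 91.4.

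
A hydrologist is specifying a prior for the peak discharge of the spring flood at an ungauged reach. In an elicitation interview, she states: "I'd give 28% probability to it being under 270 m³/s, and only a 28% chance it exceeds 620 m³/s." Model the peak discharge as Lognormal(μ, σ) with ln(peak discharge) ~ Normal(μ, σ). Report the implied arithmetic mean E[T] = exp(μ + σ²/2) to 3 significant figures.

If T ~ Lognormal(μ,σ) then ln T ~ Normal(μ,σ), so the p-quantile of ln T is μ + z_p·σ.
ln(270) = 5.598 and ln(620) = 6.43; z_{0.28} = -0.5828, z_{0.72} = 0.5828.
σ = (6.43 − 5.598)/(0.5828 − (-0.5828)) = 0.713.
μ = 5.598 − (-0.5828)·0.713 = 6.014.
E[T] = exp(μ + σ²/2) = exp(6.014 + 0.2543) = 528 m³/s.

E[T] ≈ 528 m³/s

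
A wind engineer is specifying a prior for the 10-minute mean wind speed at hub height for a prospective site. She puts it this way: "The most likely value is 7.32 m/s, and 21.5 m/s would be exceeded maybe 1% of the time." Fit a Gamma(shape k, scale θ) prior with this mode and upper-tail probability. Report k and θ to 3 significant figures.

Gamma(k,θ) with k>1 has mode (k−1)θ, so θ = 7.32/(k−1).
Need P(X < 21.5) = 0.99 with θ tied to k this way. Start at k = 2, θ = 7.32: P(X<21.5) ≈ 0.791.
Too low — raise k to concentrate. Iterating converges to k ≈ 4.9.
Then θ = 7.32/(4.9−1) ≈ 1.88.

k ≈ 4.9, θ ≈ 1.88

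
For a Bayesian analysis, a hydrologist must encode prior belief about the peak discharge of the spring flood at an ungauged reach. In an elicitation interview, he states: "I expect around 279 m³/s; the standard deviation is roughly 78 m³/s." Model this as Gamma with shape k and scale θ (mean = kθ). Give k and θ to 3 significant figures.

k ≈ 12.8, θ ≈ 21.8

For Gamma(k, scale θ): mean = kθ, variance = kθ², so CV = 1/√k.
CV = SD/mean = 78/279 = 0.2796, hence k = 1/CV² = 12.8.
Then θ = mean/k = 279/12.8 = 21.8.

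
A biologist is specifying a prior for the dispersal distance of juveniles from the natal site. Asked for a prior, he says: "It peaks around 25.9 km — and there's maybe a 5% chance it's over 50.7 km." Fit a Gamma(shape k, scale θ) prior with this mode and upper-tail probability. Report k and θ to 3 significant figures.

k ≈ 7.15, θ ≈ 4.21

Gamma(k,θ) with k>1 has mode (k−1)θ, so θ = 25.9/(k−1).
Need P(X < 50.7) = 0.95 with θ tied to k this way. Start at k = 2, θ = 25.9: P(X<50.7) ≈ 0.582.
Too low — raise k to concentrate. Iterating converges to k ≈ 7.15.
Then θ = 25.9/(7.15−1) ≈ 4.21.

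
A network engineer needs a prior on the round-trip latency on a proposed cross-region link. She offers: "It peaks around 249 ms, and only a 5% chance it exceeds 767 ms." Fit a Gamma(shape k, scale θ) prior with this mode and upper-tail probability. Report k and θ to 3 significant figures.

k ≈ 3.09, θ ≈ 119

Gamma(k,θ) with k>1 has mode (k−1)θ, so θ = 249/(k−1).
Need P(X < 767) = 0.95 with θ tied to k this way. Start at k = 2, θ = 249: P(X<767) ≈ 0.813.
Too low — raise k to concentrate. Iterating converges to k ≈ 3.09.
Then θ = 249/(3.09−1) ≈ 119.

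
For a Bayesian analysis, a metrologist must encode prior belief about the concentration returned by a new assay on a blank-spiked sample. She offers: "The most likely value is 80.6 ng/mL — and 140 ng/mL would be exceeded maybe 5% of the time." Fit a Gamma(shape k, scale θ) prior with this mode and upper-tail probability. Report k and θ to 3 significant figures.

k ≈ 10.2, θ ≈ 8.81

Gamma(k,θ) with k>1 has mode (k−1)θ, so θ = 80.6/(k−1).
Need P(X < 140) = 0.95 with θ tied to k this way. Start at k = 2, θ = 80.6: P(X<140) ≈ 0.518.
Too low — raise k to concentrate. Iterating converges to k ≈ 10.2.
Then θ = 80.6/(10.2−1) ≈ 8.81.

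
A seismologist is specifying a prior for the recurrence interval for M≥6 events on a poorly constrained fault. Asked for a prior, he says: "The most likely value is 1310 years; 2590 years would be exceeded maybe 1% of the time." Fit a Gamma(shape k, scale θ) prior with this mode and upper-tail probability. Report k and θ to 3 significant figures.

Gamma(k,θ) with k>1 has mode (k−1)θ, so θ = 1310/(k−1).
Need P(X < 2590) = 0.99 with θ tied to k this way. Start at k = 2, θ = 1310: P(X<2590) ≈ 0.588.
Too low — raise k to concentrate. Iterating converges to k ≈ 11.6.
Then θ = 1310/(11.6−1) ≈ 124.

k ≈ 11.6, θ ≈ 124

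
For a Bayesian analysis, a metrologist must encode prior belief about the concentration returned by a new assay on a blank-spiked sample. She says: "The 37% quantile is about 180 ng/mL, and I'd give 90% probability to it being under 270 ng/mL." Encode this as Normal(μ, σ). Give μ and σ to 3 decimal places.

For Normal(μ,σ), the p-quantile is μ + z_p·σ. Here z_{0.37} = -0.3319, z_{0.9} = 1.282.
So 180 = μ − 0.3319σ and 270 = μ + 1.282σ.
Subtracting: σ = (270 − 180)/(1.282 − (-0.3319)) = 55.783.
Then μ = 180 − (-0.3319)·55.783 = 198.512.

μ = 198.512, σ = 55.783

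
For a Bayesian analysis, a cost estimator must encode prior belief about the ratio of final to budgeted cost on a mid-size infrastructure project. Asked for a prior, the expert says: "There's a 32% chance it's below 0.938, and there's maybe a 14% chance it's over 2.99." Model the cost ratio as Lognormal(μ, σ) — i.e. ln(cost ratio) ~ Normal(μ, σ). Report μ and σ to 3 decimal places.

μ ≈ 0.286, σ ≈ 0.749

If T ~ Lognormal(μ,σ) then ln T ~ Normal(μ,σ), so the p-quantile of ln T is μ + z_p·σ.
ln(0.938) = -0.06401 and ln(2.99) = 1.095; z_{0.32} = -0.4677, z_{0.86} = 1.08.
σ = (1.095 − -0.06401)/(1.08 − (-0.4677)) = 0.749.
μ = -0.06401 − (-0.4677)·0.749 = 0.286.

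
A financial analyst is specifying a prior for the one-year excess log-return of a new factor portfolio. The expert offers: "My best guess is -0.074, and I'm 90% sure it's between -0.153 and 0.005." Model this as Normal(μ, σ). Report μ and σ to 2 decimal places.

A symmetric 90% interval runs μ ± z·σ with z = 1.645.
Half-width = 0.079, so σ = 0.079/1.645 = 0.05.
μ is the stated best guess, -0.07.

μ = -0.07, σ = 0.05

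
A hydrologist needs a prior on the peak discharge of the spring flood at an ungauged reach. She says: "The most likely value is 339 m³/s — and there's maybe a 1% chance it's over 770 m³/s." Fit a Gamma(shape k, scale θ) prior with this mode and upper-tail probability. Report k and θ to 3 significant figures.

k ≈ 8.12, θ ≈ 47.6

Gamma(k,θ) with k>1 has mode (k−1)θ, so θ = 339/(k−1).
Need P(X < 770) = 0.99 with θ tied to k this way. Start at k = 2, θ = 339: P(X<770) ≈ 0.662.
Too low — raise k to concentrate. Iterating converges to k ≈ 8.12.
Then θ = 339/(8.12−1) ≈ 47.6.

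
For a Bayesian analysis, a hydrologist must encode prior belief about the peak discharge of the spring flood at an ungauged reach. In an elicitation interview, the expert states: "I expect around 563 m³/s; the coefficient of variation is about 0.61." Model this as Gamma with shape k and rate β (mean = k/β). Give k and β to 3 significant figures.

k ≈ 2.69, β ≈ 0.00477

For Gamma(k, rate β): mean = k/β, variance = k/β², so CV = 1/√k.
CV = 0.61, hence k = 1/CV² = 2.69.
Then β = k/mean = 2.69/563 = 0.00477.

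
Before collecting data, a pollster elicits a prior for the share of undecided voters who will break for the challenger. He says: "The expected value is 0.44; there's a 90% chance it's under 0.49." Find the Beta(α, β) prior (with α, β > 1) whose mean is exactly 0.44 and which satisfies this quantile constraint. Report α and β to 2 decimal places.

With mean 0.44 fixed, write α = 0.44s, β = 0.56s where s = α+β.
Need P(θ < 0.49) = 0.9 under Beta(0.44s, 0.56s). Normal approximation: (q−m)/√(m(1−m)/s) ≈ z_{0.9} = 1.28, so s ≈ 0.44·0.56·(1.28)²/(0.49−0.44)² = 161.9.
At s = 161.9: P(θ<0.49) ≈ 0.900. Adjusting to match 0.9 gives s ≈ 162.57.
So α = 0.44·162.57 ≈ 71.53, β = 0.56·162.57 ≈ 91.04.

α ≈ 71.53, β ≈ 91.04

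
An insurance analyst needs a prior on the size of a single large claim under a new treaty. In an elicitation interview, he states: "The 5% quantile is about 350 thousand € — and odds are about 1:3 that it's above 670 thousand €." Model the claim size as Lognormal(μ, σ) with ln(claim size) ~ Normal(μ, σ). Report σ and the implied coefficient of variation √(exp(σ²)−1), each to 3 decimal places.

If T ~ Lognormal(μ,σ) then ln T ~ Normal(μ,σ), so the p-quantile of ln T is μ + z_p·σ.
ln(350) = 5.858 and ln(670) = 6.507; z_{0.05} = -1.645, z_{0.75} = 0.6745.
σ = (6.507 − 5.858)/(0.6745 − (-1.645)) = 0.280.
μ = 5.858 − (-1.645)·0.280 = 6.318.
CV = √(exp(σ²)−1) = √(exp(0.0784)−1) = 0.286.

σ ≈ 0.280, CV ≈ 0.286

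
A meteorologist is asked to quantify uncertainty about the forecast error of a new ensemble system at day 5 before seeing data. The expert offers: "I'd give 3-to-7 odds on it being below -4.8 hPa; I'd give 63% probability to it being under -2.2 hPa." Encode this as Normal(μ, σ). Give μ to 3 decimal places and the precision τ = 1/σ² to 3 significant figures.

μ = -3.208, τ = 0.108

For Normal(μ,σ), the p-quantile is μ + z_p·σ. Here z_{0.3} = -0.5244, z_{0.63} = 0.3319.
So -4.8 = μ − 0.5244σ and -2.2 = μ + 0.3319σ.
Subtracting: σ = (-2.2 − -4.8)/(0.3319 − (-0.5244)) = 3.036.
Then μ = -4.8 − (-0.5244)·3.036 = -3.208.
Precision τ = 1/σ² = 1/3.036² = 0.108.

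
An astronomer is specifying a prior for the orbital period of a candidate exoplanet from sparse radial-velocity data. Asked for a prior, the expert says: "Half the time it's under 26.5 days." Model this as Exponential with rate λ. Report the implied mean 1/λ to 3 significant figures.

mean ≈ 38.2 days

Exponential median = ln 2 / λ, so λ = ln 2 / 26.5 = 0.0262.
Mean = 1/λ = 38.2 days.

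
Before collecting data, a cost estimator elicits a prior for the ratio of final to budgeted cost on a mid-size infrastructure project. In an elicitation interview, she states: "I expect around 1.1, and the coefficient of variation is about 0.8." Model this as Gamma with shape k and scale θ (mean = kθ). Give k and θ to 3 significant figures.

k ≈ 1.56, θ ≈ 0.704

For Gamma(k, scale θ): mean = kθ, variance = kθ², so CV = 1/√k.
CV = 0.8, hence k = 1/CV² = 1.56.
Then θ = mean/k = 1.1/1.56 = 0.704.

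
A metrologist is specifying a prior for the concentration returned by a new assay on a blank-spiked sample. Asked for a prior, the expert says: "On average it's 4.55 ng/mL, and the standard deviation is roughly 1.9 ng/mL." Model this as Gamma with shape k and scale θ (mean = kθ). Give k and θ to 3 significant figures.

k ≈ 5.73, θ ≈ 0.793

For Gamma(k, scale θ): mean = kθ, variance = kθ², so CV = 1/√k.
CV = SD/mean = 1.9/4.55 = 0.4176, hence k = 1/CV² = 5.73.
Then θ = mean/k = 4.55/5.73 = 0.793.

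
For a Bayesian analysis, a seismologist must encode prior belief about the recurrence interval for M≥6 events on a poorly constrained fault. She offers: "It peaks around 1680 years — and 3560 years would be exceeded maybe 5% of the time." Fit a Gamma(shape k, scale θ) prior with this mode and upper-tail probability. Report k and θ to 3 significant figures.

Gamma(k,θ) with k>1 has mode (k−1)θ, so θ = 1680/(k−1).
Need P(X < 3560) = 0.95 with θ tied to k this way. Start at k = 2, θ = 1680: P(X<3560) ≈ 0.625.
Too low — raise k to concentrate. Iterating converges to k ≈ 5.89.
Then θ = 1680/(5.89−1) ≈ 343.

k ≈ 5.89, θ ≈ 343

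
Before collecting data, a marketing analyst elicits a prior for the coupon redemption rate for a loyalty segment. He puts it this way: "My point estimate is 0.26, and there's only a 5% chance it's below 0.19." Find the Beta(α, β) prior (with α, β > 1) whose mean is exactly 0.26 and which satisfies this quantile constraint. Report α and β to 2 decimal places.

α ≈ 25.22, β ≈ 71.78

With mean 0.26 fixed, write α = 0.26s, β = 0.74s where s = α+β.
Need P(θ < 0.19) = 0.05 under Beta(0.26s, 0.74s). Normal approximation: (q−m)/√(m(1−m)/s) ≈ z_{0.05} = -1.64, so s ≈ 0.26·0.74·(-1.64)²/(0.19−0.26)² = 106.2.
At s = 106.2: P(θ<0.19) ≈ 0.042. Adjusting to match 0.05 gives s ≈ 97.00.
So α = 0.26·97.00 ≈ 25.22, β = 0.74·97.00 ≈ 71.78.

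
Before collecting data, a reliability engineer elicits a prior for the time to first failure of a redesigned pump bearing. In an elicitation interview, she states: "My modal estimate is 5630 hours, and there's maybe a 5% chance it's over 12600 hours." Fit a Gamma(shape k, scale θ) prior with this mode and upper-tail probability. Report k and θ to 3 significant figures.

k ≈ 5.23, θ ≈ 1330

Gamma(k,θ) with k>1 has mode (k−1)θ, so θ = 5630/(k−1).
Need P(X < 12600) = 0.95 with θ tied to k this way. Start at k = 2, θ = 5630: P(X<12600) ≈ 0.655.
Too low — raise k to concentrate. Iterating converges to k ≈ 5.23.
Then θ = 5630/(5.23−1) ≈ 1330.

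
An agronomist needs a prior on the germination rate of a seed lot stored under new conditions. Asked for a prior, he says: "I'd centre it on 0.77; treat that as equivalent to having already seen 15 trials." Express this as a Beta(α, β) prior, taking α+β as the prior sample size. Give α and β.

Under the effective-sample-size interpretation, Beta(α, β) has prior mean α/(α+β) and prior sample size α+β.
So α+β = 15 and α/(α+β) = 0.77, giving α = 0.77·15 = 11.55 and β = 15 − 11.55 = 3.45.

α = 11.55, β = 3.45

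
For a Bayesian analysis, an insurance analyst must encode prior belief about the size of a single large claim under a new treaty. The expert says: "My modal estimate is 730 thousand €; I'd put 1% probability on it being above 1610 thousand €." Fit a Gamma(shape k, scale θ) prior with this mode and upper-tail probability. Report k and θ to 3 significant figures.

Gamma(k,θ) with k>1 has mode (k−1)θ, so θ = 730/(k−1).
Need P(X < 1610) = 0.99 with θ tied to k this way. Start at k = 2, θ = 730: P(X<1610) ≈ 0.647.
Too low — raise k to concentrate. Iterating converges to k ≈ 8.7.
Then θ = 730/(8.7−1) ≈ 94.8.

k ≈ 8.7, θ ≈ 94.8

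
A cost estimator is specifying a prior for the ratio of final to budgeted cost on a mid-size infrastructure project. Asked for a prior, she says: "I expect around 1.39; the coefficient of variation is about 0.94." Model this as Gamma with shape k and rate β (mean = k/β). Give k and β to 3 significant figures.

For Gamma(k, rate β): mean = k/β, variance = k/β², so CV = 1/√k.
CV = 0.94, hence k = 1/CV² = 1.13.
Then β = k/mean = 1.13/1.39 = 0.814.

k ≈ 1.13, β ≈ 0.814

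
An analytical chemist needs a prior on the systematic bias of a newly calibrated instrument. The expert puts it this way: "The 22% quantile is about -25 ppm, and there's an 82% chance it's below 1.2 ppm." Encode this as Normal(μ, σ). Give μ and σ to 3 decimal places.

The p-quantile of Normal(μ,σ) is μ + z_p·σ, with z_{0.22} = -0.7722 and z_{0.82} = 0.9154.
Eliminate σ: μ = (z₂·x₁ − z₁·x₂)/(z₂ − z₁) = (0.9154·-25 − (-0.7722)·1.2)/1.688 = -13.011.
Then σ = (x₂ − x₁)/(z₂ − z₁) = (1.2 − -25)/1.688 = 15.525.

μ = -13.011, σ = 15.525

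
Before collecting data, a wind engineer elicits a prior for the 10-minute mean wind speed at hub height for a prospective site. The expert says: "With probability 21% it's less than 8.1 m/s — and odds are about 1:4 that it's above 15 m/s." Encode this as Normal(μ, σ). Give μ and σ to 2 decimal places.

For Normal(μ,σ), the p-quantile is μ + z_p·σ. Here z_{0.21} = -0.8064, z_{0.8} = 0.8416.
So 8.1 = μ − 0.8064σ and 15 = μ + 0.8416σ.
Subtracting: σ = (15 − 8.1)/(0.8416 − (-0.8064)) = 4.19.
Then μ = 8.1 − (-0.8064)·4.19 = 11.48.

μ = 11.48, σ = 4.19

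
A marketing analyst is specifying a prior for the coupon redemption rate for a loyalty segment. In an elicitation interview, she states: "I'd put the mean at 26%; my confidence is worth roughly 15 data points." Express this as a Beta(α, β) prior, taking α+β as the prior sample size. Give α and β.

α = 3.9, β = 11.1

Under the effective-sample-size interpretation, Beta(α, β) has prior mean α/(α+β) and prior sample size α+β.
So α+β = 15 and α/(α+β) = 0.26, giving α = 0.26·15 = 3.9 and β = 15 − 3.9 = 11.1.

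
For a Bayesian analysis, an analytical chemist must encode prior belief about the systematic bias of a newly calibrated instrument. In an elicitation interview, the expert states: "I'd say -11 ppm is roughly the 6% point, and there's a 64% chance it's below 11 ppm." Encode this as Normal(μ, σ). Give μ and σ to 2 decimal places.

μ = 6.88, σ = 11.50

The p-quantile of Normal(μ,σ) is μ + z_p·σ, with z_{0.06} = -1.555 and z_{0.64} = 0.3585.
Eliminate σ: μ = (z₂·x₁ − z₁·x₂)/(z₂ − z₁) = (0.3585·-11 − (-1.555)·11)/1.913 = 6.88.
Then σ = (x₂ − x₁)/(z₂ − z₁) = (11 − -11)/1.913 = 11.50.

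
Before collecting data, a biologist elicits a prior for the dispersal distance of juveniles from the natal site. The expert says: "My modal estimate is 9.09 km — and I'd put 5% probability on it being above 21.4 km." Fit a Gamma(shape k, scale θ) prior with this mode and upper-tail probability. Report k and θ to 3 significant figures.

Gamma(k,θ) with k>1 has mode (k−1)θ, so θ = 9.09/(k−1).
Need P(X < 21.4) = 0.95 with θ tied to k this way. Start at k = 2, θ = 9.09: P(X<21.4) ≈ 0.681.
Too low — raise k to concentrate. Iterating converges to k ≈ 4.73.
Then θ = 9.09/(4.73−1) ≈ 2.44.

k ≈ 4.73, θ ≈ 2.44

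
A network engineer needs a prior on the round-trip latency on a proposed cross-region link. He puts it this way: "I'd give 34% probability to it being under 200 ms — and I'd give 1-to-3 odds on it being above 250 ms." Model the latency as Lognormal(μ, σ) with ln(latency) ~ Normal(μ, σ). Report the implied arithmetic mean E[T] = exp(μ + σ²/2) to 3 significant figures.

E[T] ≈ 222 ms

If T ~ Lognormal(μ,σ) then ln T ~ Normal(μ,σ), so the p-quantile of ln T is μ + z_p·σ.
ln(200) = 5.298 and ln(250) = 5.521; z_{0.34} = -0.4125, z_{0.75} = 0.6745.
σ = (5.521 − 5.298)/(0.6745 − (-0.4125)) = 0.205.
μ = 5.298 − (-0.4125)·0.205 = 5.383.
E[T] = exp(μ + σ²/2) = exp(5.383 + 0.0211) = 222 ms.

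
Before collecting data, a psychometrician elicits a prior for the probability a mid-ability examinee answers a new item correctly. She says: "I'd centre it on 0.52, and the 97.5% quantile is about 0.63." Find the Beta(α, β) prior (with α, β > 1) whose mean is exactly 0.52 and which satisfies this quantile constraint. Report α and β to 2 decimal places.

With mean 0.52 fixed, write α = 0.52s, β = 0.48s where s = α+β.
Need P(θ < 0.63) = 0.975 under Beta(0.52s, 0.48s). Normal approximation: (q−m)/√(m(1−m)/s) ≈ z_{0.975} = 1.96, so s ≈ 0.52·0.48·(1.96)²/(0.63−0.52)² = 79.2.
At s = 79.2: P(θ<0.63) ≈ 0.977. Adjusting to match 0.975 gives s ≈ 77.10.
So α = 0.52·77.10 ≈ 40.09, β = 0.48·77.10 ≈ 37.01.

α ≈ 40.09, β ≈ 37.01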